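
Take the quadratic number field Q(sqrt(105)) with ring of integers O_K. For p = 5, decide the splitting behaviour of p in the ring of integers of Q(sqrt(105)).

ramified

d = 105 ≡ 1 (mod 4), so O_K = ℤ[(1+√105)/2] and disc(K) = d = 105.
disc(K) = 105 = 5·21, so p = 5 is ramified.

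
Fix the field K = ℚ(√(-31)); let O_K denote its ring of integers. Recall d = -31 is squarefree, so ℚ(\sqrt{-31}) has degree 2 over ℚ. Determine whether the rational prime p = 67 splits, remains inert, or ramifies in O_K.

67 splits in O_K

-31 mod 4 = 1, hence disc K = -31 and O_K = ℤ[(1+√-31)/2].
Since gcd(67, -31) = 1 the prime 67 does not ramify.
(-31/67) = 36^33 mod 67 = 1, giving Legendre symbol 1.
d is a quadratic residue mod p, hence 67 splits in O_K.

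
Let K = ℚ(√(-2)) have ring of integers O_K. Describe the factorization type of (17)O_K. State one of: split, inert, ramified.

-2 mod 4 = 2, hence disc K = 4·(-2) = -8 and O_K = ℤ[√-2].
Since gcd(17, -8) = 1 the prime 17 does not ramify.
Euler's criterion: (-2)^8 mod 17 = 1. Thus (-2|17) = 1.
d is a quadratic residue mod p, hence 17 splits in O_K.

p splits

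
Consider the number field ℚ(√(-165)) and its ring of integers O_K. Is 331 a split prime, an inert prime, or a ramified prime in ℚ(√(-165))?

p is inert

Since -165 ≢ 1 mod 4, the ring of integers is ℤ[√-165] with discriminant 4·(-165) = -660.
331 ∤ -660, so 331 is unramified.
Compute (-165/331) via Euler: 166^((331-1)/2) mod 331 = 330, so (-165/331) = -1.
d is a non-residue mod p, hence 331 remains inert in O_K.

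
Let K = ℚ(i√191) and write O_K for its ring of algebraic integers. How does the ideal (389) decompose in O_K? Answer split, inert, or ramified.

p is inert

Since -191 ≡ 1 mod 4, the ring of integers is ℤ[(1+√-191)/2] with discriminant -191.
disc(K) = -191 is not divisible by 389; 389 is unramified.
Compute (-191/389) via Euler: 198^((389-1)/2) mod 389 = 388, so (-191/389) = -1.
d is a non-residue mod p, hence 389 remains inert in O_K.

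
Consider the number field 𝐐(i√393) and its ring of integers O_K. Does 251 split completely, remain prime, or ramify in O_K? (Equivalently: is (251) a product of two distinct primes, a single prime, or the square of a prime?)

251 remains inert

-393 mod 4 = 3, hence disc K = 4·(-393) = -1572 and O_K = ℤ[√-393].
251 ∤ -1572, so 251 is unramified.
Legendre symbol by Euler's criterion: (-393/251) ≡ (-393)^125 ≡ 250 (mod 251), i.e. (-393/251) = -1.
(-393/251) = -1, so 251 is inert.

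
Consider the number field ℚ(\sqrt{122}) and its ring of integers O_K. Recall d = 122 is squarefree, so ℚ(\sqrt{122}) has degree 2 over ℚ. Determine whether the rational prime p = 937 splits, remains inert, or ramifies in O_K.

937 splits in O_K

d = 122 ≡ 2 (mod 4), so O_K = ℤ[√122] and disc(K) = 4d = 488.
Since gcd(937, 488) = 1 the prime 937 does not ramify.
Legendre symbol by Euler's criterion: (122/937) ≡ 122^468 ≡ 1 (mod 937), i.e. (122/937) = 1.
Legendre symbol 1 ⇒ 937 is split.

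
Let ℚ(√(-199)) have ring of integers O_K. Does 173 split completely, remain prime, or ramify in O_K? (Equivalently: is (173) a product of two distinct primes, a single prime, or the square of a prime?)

173 remains inert

d = -199 ≡ 1 (mod 4), so O_K = ℤ[(1+√-199)/2] and disc(K) = d = -199.
173 ∤ -199, so 173 is unramified.
Legendre symbol by Euler's criterion: (-199/173) ≡ (-199)^86 ≡ 172 (mod 173), i.e. (-199/173) = -1.
Legendre symbol -1 ⇒ 173 is inert.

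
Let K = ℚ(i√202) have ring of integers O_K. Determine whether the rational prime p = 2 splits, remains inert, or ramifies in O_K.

2 is ramified

Since -202 ≢ 1 mod 4, the ring of integers is ℤ[√-202] with discriminant 4·(-202) = -808.
Ramification test: 2 | -808. The prime 2 ramifies in K.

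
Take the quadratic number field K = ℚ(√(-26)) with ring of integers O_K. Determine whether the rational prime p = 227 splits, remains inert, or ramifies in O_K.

remains prime (inert)

d = -26 ≡ 2 (mod 4), so O_K = ℤ[√-26] and disc(K) = 4d = -104.
Since gcd(227, -104) = 1 the prime 227 does not ramify.
(-26/227) = 201^113 mod 227 = 226, giving Legendre symbol -1.
d is a non-residue mod p, hence 227 remains inert in O_K.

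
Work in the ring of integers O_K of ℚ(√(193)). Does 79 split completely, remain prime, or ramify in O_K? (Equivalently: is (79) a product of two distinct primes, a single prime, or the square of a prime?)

d = 193 ≡ 1 (mod 4), so O_K = ℤ[(1+√193)/2] and disc(K) = d = 193.
Since gcd(79, 193) = 1 the prime 79 does not ramify.
Compute (193/79) via Euler: 35^((79-1)/2) mod 79 = 78, so (193/79) = -1.
Legendre symbol -1 ⇒ 79 is inert.

remains prime (inert)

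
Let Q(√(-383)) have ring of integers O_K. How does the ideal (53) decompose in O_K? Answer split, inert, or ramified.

Since -383 ≡ 1 mod 4, the ring of integers is ℤ[(1+√-383)/2] with discriminant -383.
disc(K) = -383 is not divisible by 53; 53 is unramified.
Euler's criterion: (-383)^26 mod 53 = 52. Thus (-383|53) = -1.
d is a non-residue mod p, hence 53 remains inert in O_K.

inert — (53) stays prime in O_K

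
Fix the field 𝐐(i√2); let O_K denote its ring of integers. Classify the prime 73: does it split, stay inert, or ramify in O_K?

d = -2 ≡ 2 (mod 4), so O_K = ℤ[√-2] and disc(K) = 4d = -8.
73 ∤ -8, so 73 is unramified.
(-2/73) = 71^36 mod 73 = 1, giving Legendre symbol 1.
Legendre symbol 1 ⇒ 73 is split.

p splits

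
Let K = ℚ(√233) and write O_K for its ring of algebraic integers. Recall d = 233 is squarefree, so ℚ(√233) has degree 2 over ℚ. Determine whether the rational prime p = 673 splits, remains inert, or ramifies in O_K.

d = 233 ≡ 1 (mod 4), so O_K = ℤ[(1+√233)/2] and disc(K) = d = 233.
673 ∤ 233, so 673 is unramified.
Legendre symbol by Euler's criterion: (233/673) ≡ 233^336 ≡ 1 (mod 673), i.e. (233/673) = 1.
(233/673) = 1, so 673 splits.

split — (673) = 𝔭₁𝔭₂ with 𝔭₁ ≠ 𝔭₂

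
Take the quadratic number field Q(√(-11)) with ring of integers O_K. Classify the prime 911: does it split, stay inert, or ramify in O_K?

-11 mod 4 = 1, hence disc K = -11 and O_K = ℤ[(1+√-11)/2].
Since gcd(911, -11) = 1 the prime 911 does not ramify.
Euler's criterion: (-11)^455 mod 911 = 1. Thus (-11|911) = 1.
(-11/911) = 1, so 911 splits.

split — (911) = 𝔭₁𝔭₂ with 𝔭₁ ≠ 𝔭₂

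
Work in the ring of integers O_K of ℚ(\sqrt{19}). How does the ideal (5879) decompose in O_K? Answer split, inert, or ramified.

split

19 mod 4 = 3, hence disc K = 4·19 = 76 and O_K = ℤ[√19].
Since gcd(5879, 76) = 1 the prime 5879 does not ramify.
Compute (19/5879) via Euler: 19^((5879-1)/2) mod 5879 = 1, so (19/5879) = 1.
Legendre symbol 1 ⇒ 5879 is split.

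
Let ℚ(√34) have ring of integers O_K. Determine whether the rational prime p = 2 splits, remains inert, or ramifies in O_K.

p ramifies

d = 34 ≡ 2 (mod 4), so O_K = ℤ[√34] and disc(K) = 4d = 136.
disc(K) = 136 = 2·68, so p = 2 is ramified.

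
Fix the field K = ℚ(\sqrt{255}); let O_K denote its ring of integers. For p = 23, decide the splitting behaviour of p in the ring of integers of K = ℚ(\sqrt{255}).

255 mod 4 = 3, hence disc K = 4·255 = 1020 and O_K = ℤ[√255].
23 ∤ 1020, so 23 is unramified.
(255/23) = 2^11 mod 23 = 1, giving Legendre symbol 1.
d is a quadratic residue mod p, hence 23 splits in O_K.

split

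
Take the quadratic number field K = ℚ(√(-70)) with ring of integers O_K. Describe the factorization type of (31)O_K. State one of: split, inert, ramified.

inert

-70 mod 4 = 2, hence disc K = 4·(-70) = -280 and O_K = ℤ[√-70].
31 ∤ -280, so 31 is unramified.
Euler's criterion: (-70)^15 mod 31 = 30. Thus (-70|31) = -1.
(-70/31) = -1, so 31 is inert.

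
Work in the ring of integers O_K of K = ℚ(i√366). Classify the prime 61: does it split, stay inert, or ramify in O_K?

Since -366 ≢ 1 mod 4, the ring of integers is ℤ[√-366] with discriminant 4·(-366) = -1464.
61 divides disc(K) = -1464, so 61 ramifies.

ramifies in O_K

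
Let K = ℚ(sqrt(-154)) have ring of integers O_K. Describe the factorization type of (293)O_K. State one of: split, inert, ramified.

293 remains inert

Since -154 ≢ 1 mod 4, the ring of integers is ℤ[√-154] with discriminant 4·(-154) = -616.
293 ∤ -616, so 293 is unramified.
Legendre symbol by Euler's criterion: (-154/293) ≡ (-154)^146 ≡ 292 (mod 293), i.e. (-154/293) = -1.
d is a non-residue mod p, hence 293 remains inert in O_K.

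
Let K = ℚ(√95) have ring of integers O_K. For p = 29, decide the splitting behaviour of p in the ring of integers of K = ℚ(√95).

Since 95 ≢ 1 mod 4, the ring of integers is ℤ[√95] with discriminant 4·95 = 380.
disc(K) = 380 is not divisible by 29; 29 is unramified.
Legendre symbol by Euler's criterion: (95/29) ≡ 95^14 ≡ 28 (mod 29), i.e. (95/29) = -1.
d is a non-residue mod p, hence 29 remains inert in O_K.

p is inert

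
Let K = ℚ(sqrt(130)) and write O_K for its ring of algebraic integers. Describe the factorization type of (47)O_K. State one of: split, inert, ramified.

Since 130 ≢ 1 mod 4, the ring of integers is ℤ[√130] with discriminant 4·130 = 520.
disc(K) = 520 is not divisible by 47; 47 is unramified.
(130/47) = 36^23 mod 47 = 1, giving Legendre symbol 1.
Legendre symbol 1 ⇒ 47 is split.

split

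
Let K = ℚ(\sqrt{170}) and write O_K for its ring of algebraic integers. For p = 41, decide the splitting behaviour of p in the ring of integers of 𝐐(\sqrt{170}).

d = 170 ≡ 2 (mod 4), so O_K = ℤ[√170] and disc(K) = 4d = 680.
41 ∤ 680, so 41 is unramified.
Legendre symbol by Euler's criterion: (170/41) ≡ 170^20 ≡ 40 (mod 41), i.e. (170/41) = -1.
Legendre symbol -1 ⇒ 41 is inert.

inert — (41) stays prime in O_K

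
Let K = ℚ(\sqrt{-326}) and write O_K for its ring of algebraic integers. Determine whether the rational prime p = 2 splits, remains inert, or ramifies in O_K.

-326 mod 4 = 2, hence disc K = 4·(-326) = -1304 and O_K = ℤ[√-326].
Ramification test: 2 | -1304. The prime 2 ramifies in K.

ramifies in O_K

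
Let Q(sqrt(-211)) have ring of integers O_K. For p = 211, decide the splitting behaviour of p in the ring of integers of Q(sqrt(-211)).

Since -211 ≡ 1 mod 4, the ring of integers is ℤ[(1+√-211)/2] with discriminant -211.
211 divides disc(K) = -211, so 211 ramifies.

211 is ramified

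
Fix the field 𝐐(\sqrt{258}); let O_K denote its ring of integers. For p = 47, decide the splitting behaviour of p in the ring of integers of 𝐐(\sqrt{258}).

Since 258 ≢ 1 mod 4, the ring of integers is ℤ[√258] with discriminant 4·258 = 1032.
disc(K) = 1032 is not divisible by 47; 47 is unramified.
Compute (258/47) via Euler: 23^((47-1)/2) mod 47 = 46, so (258/47) = -1.
d is a non-residue mod p, hence 47 remains inert in O_K.

p is inert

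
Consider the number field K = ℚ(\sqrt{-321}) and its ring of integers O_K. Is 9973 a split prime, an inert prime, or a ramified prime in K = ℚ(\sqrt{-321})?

9973 remains inert

-321 mod 4 = 3, hence disc K = 4·(-321) = -1284 and O_K = ℤ[√-321].
disc(K) = -1284 is not divisible by 9973; 9973 is unramified.
(-321/9973) = 9652^4986 mod 9973 = 9972, giving Legendre symbol -1.
(-321/9973) = -1, so 9973 is inert.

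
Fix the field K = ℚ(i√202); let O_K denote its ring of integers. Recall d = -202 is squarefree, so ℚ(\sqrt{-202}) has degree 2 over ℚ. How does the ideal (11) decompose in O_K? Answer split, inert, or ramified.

inert — (11) stays prime in O_K

d = -202 ≡ 2 (mod 4), so O_K = ℤ[√-202] and disc(K) = 4d = -808.
Since gcd(11, -808) = 1 the prime 11 does not ramify.
Euler's criterion: (-202)^5 mod 11 = 10. Thus (-202|11) = -1.
Legendre symbol -1 ⇒ 11 is inert.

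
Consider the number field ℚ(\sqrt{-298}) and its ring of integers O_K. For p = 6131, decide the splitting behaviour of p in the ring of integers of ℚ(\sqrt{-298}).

Since -298 ≢ 1 mod 4, the ring of integers is ℤ[√-298] with discriminant 4·(-298) = -1192.
6131 ∤ -1192, so 6131 is unramified.
Euler's criterion: (-298)^3065 mod 6131 = 1. Thus (-298|6131) = 1.
d is a quadratic residue mod p, hence 6131 splits in O_K.

split — (6131) = 𝔭₁𝔭₂ with 𝔭₁ ≠ 𝔭₂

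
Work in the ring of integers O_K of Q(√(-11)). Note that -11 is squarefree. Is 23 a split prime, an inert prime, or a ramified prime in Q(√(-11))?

-11 mod 4 = 1, hence disc K = -11 and O_K = ℤ[(1+√-11)/2].
Since gcd(23, -11) = 1 the prime 23 does not ramify.
Compute (-11/23) via Euler: 12^((23-1)/2) mod 23 = 1, so (-11/23) = 1.
(-11/23) = 1, so 23 splits.

split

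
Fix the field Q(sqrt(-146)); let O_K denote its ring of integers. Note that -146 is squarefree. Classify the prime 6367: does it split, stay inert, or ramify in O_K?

6367 remains inert

d = -146 ≡ 2 (mod 4), so O_K = ℤ[√-146] and disc(K) = 4d = -584.
6367 ∤ -584, so 6367 is unramified.
Euler's criterion: (-146)^3183 mod 6367 = 6366. Thus (-146|6367) = -1.
(-146/6367) = -1, so 6367 is inert.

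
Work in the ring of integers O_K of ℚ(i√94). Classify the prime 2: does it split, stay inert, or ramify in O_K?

2 is ramified

-94 mod 4 = 2, hence disc K = 4·(-94) = -376 and O_K = ℤ[√-94].
2 divides disc(K) = -376, so 2 ramifies.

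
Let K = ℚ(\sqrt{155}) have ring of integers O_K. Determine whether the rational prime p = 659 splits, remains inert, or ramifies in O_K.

inert — (659) stays prime in O_K

Since 155 ≢ 1 mod 4, the ring of integers is ℤ[√155] with discriminant 4·155 = 620.
659 ∤ 620, so 659 is unramified.
Compute (155/659) via Euler: 155^((659-1)/2) mod 659 = 658, so (155/659) = -1.
Legendre symbol -1 ⇒ 659 is inert.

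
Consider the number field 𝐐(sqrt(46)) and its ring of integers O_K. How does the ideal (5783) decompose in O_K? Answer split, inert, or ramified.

split

d = 46 ≡ 2 (mod 4), so O_K = ℤ[√46] and disc(K) = 4d = 184.
Since gcd(5783, 184) = 1 the prime 5783 does not ramify.
(46/5783) = 46^2891 mod 5783 = 1, giving Legendre symbol 1.
Legendre symbol 1 ⇒ 5783 is split.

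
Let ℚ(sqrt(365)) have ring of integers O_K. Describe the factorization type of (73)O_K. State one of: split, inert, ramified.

Since 365 ≡ 1 mod 4, the ring of integers is ℤ[(1+√365)/2] with discriminant 365.
73 divides disc(K) = 365, so 73 ramifies.

73 is ramified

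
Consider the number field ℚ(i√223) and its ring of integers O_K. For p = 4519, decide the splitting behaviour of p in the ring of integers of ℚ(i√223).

inert

d = -223 ≡ 1 (mod 4), so O_K = ℤ[(1+√-223)/2] and disc(K) = d = -223.
disc(K) = -223 is not divisible by 4519; 4519 is unramified.
Euler's criterion: (-223)^2259 mod 4519 = 4518. Thus (-223|4519) = -1.
(-223/4519) = -1, so 4519 is inert.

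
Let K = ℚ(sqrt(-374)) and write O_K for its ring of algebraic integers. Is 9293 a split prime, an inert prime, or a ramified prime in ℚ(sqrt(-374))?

d = -374 ≡ 2 (mod 4), so O_K = ℤ[√-374] and disc(K) = 4d = -1496.
Since gcd(9293, -1496) = 1 the prime 9293 does not ramify.
Legendre symbol by Euler's criterion: (-374/9293) ≡ (-374)^4646 ≡ 1 (mod 9293), i.e. (-374/9293) = 1.
Legendre symbol 1 ⇒ 9293 is split.

split — (9293) = 𝔭₁𝔭₂ with 𝔭₁ ≠ 𝔭₂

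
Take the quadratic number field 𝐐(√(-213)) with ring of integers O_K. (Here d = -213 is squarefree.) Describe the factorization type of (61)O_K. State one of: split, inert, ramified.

-213 mod 4 = 3, hence disc K = 4·(-213) = -852 and O_K = ℤ[√-213].
disc(K) = -852 is not divisible by 61; 61 is unramified.
Compute (-213/61) via Euler: 31^((61-1)/2) mod 61 = 60, so (-213/61) = -1.
d is a non-residue mod p, hence 61 remains inert in O_K.

inert — (61) stays prime in O_K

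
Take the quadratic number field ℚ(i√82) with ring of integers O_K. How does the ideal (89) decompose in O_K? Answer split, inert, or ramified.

inert — (89) stays prime in O_K

Since -82 ≢ 1 mod 4, the ring of integers is ℤ[√-82] with discriminant 4·(-82) = -328.
89 ∤ -328, so 89 is unramified.
Euler's criterion: (-82)^44 mod 89 = 88. Thus (-82|89) = -1.
(-82/89) = -1, so 89 is inert.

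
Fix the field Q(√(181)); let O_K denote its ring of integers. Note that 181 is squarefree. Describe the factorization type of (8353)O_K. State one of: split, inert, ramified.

p splits

181 mod 4 = 1, hence disc K = 181 and O_K = ℤ[(1+√181)/2].
Since gcd(8353, 181) = 1 the prime 8353 does not ramify.
(181/8353) = 181^4176 mod 8353 = 1, giving Legendre symbol 1.
d is a quadratic residue mod p, hence 8353 splits in O_K.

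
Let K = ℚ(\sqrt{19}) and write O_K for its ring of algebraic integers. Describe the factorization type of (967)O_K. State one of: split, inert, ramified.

remains prime (inert)

d = 19 ≡ 3 (mod 4), so O_K = ℤ[√19] and disc(K) = 4d = 76.
Since gcd(967, 76) = 1 the prime 967 does not ramify.
Compute (19/967) via Euler: 19^((967-1)/2) mod 967 = 966, so (19/967) = -1.
(19/967) = -1, so 967 is inert.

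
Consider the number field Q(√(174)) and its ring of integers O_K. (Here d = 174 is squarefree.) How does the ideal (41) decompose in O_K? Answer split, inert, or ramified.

split

174 mod 4 = 2, hence disc K = 4·174 = 696 and O_K = ℤ[√174].
41 ∤ 696, so 41 is unramified.
Legendre symbol by Euler's criterion: (174/41) ≡ 174^20 ≡ 1 (mod 41), i.e. (174/41) = 1.
Legendre symbol 1 ⇒ 41 is split.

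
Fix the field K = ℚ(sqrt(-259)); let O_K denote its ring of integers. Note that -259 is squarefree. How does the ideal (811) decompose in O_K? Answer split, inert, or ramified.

inert

d = -259 ≡ 1 (mod 4), so O_K = ℤ[(1+√-259)/2] and disc(K) = d = -259.
811 ∤ -259, so 811 is unramified.
Compute (-259/811) via Euler: 552^((811-1)/2) mod 811 = 810, so (-259/811) = -1.
Legendre symbol -1 ⇒ 811 is inert.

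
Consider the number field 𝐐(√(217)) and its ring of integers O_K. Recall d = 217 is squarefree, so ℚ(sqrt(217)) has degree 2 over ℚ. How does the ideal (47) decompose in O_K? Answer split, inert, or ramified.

inert

Since 217 ≡ 1 mod 4, the ring of integers is ℤ[(1+√217)/2] with discriminant 217.
disc(K) = 217 is not divisible by 47; 47 is unramified.
Legendre symbol by Euler's criterion: (217/47) ≡ 217^23 ≡ 46 (mod 47), i.e. (217/47) = -1.
d is a non-residue mod p, hence 47 remains inert in O_K.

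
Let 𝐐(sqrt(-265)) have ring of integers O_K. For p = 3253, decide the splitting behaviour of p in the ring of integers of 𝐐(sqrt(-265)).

split — (3253) = 𝔭₁𝔭₂ with 𝔭₁ ≠ 𝔭₂

-265 mod 4 = 3, hence disc K = 4·(-265) = -1060 and O_K = ℤ[√-265].
Since gcd(3253, -1060) = 1 the prime 3253 does not ramify.
(-265/3253) = 2988^1626 mod 3253 = 1, giving Legendre symbol 1.
Legendre symbol 1 ⇒ 3253 is split.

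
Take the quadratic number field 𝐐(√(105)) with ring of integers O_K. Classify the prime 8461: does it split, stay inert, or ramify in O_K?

Since 105 ≡ 1 mod 4, the ring of integers is ℤ[(1+√105)/2] with discriminant 105.
Since gcd(8461, 105) = 1 the prime 8461 does not ramify.
Euler's criterion: 105^4230 mod 8461 = 8460. Thus (105|8461) = -1.
Legendre symbol -1 ⇒ 8461 is inert.

8461 remains inert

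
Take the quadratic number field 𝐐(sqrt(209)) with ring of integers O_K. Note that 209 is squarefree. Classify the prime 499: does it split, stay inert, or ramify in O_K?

d = 209 ≡ 1 (mod 4), so O_K = ℤ[(1+√209)/2] and disc(K) = d = 209.
499 ∤ 209, so 499 is unramified.
(209/499) = 209^249 mod 499 = 1, giving Legendre symbol 1.
(209/499) = 1, so 499 splits.

499 splits in O_K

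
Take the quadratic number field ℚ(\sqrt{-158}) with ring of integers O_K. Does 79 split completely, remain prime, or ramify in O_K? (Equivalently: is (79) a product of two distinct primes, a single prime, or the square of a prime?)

79 is ramified

Since -158 ≢ 1 mod 4, the ring of integers is ℤ[√-158] with discriminant 4·(-158) = -632.
79 divides disc(K) = -632, so 79 ramifies.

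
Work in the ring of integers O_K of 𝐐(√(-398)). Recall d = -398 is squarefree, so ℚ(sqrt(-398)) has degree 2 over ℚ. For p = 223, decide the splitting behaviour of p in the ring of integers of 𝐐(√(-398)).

remains prime (inert)

-398 mod 4 = 2, hence disc K = 4·(-398) = -1592 and O_K = ℤ[√-398].
Since gcd(223, -1592) = 1 the prime 223 does not ramify.
(-398/223) = 48^111 mod 223 = 222, giving Legendre symbol -1.
d is a non-residue mod p, hence 223 remains inert in O_K.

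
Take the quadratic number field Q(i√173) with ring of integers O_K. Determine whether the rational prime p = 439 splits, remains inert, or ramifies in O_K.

-173 mod 4 = 3, hence disc K = 4·(-173) = -692 and O_K = ℤ[√-173].
439 ∤ -692, so 439 is unramified.
Legendre symbol by Euler's criterion: (-173/439) ≡ (-173)^219 ≡ 1 (mod 439), i.e. (-173/439) = 1.
Legendre symbol 1 ⇒ 439 is split.

split — (439) = 𝔭₁𝔭₂ with 𝔭₁ ≠ 𝔭₂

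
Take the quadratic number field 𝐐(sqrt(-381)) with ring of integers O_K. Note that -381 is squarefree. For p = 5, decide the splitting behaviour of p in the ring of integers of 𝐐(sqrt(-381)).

d = -381 ≡ 3 (mod 4), so O_K = ℤ[√-381] and disc(K) = 4d = -1524.
Since gcd(5, -1524) = 1 the prime 5 does not ramify.
Legendre symbol by Euler's criterion: (-381/5) ≡ (-381)^2 ≡ 1 (mod 5), i.e. (-381/5) = 1.
(-381/5) = 1, so 5 splits.

5 splits in O_K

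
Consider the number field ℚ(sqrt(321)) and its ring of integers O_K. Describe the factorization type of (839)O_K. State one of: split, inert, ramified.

d = 321 ≡ 1 (mod 4), so O_K = ℤ[(1+√321)/2] and disc(K) = d = 321.
839 ∤ 321, so 839 is unramified.
Compute (321/839) via Euler: 321^((839-1)/2) mod 839 = 838, so (321/839) = -1.
Legendre symbol -1 ⇒ 839 is inert.

inert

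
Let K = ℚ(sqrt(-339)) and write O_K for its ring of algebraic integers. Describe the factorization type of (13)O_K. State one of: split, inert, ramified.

d = -339 ≡ 1 (mod 4), so O_K = ℤ[(1+√-339)/2] and disc(K) = d = -339.
disc(K) = -339 is not divisible by 13; 13 is unramified.
Legendre symbol by Euler's criterion: (-339/13) ≡ (-339)^6 ≡ 1 (mod 13), i.e. (-339/13) = 1.
d is a quadratic residue mod p, hence 13 splits in O_K.

13 splits in O_K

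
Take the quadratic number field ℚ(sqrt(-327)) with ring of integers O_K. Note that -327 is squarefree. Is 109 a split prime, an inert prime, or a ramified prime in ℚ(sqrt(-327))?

d = -327 ≡ 1 (mod 4), so O_K = ℤ[(1+√-327)/2] and disc(K) = d = -327.
Ramification test: 109 | -327. The prime 109 ramifies in K.

109 is ramified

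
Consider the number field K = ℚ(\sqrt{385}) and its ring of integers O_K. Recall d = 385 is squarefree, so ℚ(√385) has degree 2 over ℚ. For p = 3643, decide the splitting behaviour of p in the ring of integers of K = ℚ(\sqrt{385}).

inert

385 mod 4 = 1, hence disc K = 385 and O_K = ℤ[(1+√385)/2].
disc(K) = 385 is not divisible by 3643; 3643 is unramified.
(385/3643) = 385^1821 mod 3643 = 3642, giving Legendre symbol -1.
Legendre symbol -1 ⇒ 3643 is inert.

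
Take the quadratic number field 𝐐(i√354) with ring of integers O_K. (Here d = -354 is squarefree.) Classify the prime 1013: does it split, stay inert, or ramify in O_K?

remains prime (inert)

d = -354 ≡ 2 (mod 4), so O_K = ℤ[√-354] and disc(K) = 4d = -1416.
1013 ∤ -1416, so 1013 is unramified.
Legendre symbol by Euler's criterion: (-354/1013) ≡ (-354)^506 ≡ 1012 (mod 1013), i.e. (-354/1013) = -1.
(-354/1013) = -1, so 1013 is inert.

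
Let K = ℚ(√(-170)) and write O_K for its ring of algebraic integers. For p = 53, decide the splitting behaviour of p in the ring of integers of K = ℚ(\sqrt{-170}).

Since -170 ≢ 1 mod 4, the ring of integers is ℤ[√-170] with discriminant 4·(-170) = -680.
disc(K) = -680 is not divisible by 53; 53 is unramified.
(-170/53) = 42^26 mod 53 = 1, giving Legendre symbol 1.
Legendre symbol 1 ⇒ 53 is split.

split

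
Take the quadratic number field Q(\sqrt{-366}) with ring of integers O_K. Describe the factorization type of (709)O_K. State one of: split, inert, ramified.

Since -366 ≢ 1 mod 4, the ring of integers is ℤ[√-366] with discriminant 4·(-366) = -1464.
Since gcd(709, -1464) = 1 the prime 709 does not ramify.
(-366/709) = 343^354 mod 709 = 1, giving Legendre symbol 1.
Legendre symbol 1 ⇒ 709 is split.

709 splits in O_K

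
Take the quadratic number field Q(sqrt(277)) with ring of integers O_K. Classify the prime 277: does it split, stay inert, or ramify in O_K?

ramified — (277) = 𝔭²

277 mod 4 = 1, hence disc K = 277 and O_K = ℤ[(1+√277)/2].
disc(K) = 277 = 277·1, so p = 277 is ramified.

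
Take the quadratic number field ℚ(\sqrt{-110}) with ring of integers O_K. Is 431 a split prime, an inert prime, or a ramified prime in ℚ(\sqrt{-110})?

p is inert

d = -110 ≡ 2 (mod 4), so O_K = ℤ[√-110] and disc(K) = 4d = -440.
Since gcd(431, -440) = 1 the prime 431 does not ramify.
Legendre symbol by Euler's criterion: (-110/431) ≡ (-110)^215 ≡ 430 (mod 431), i.e. (-110/431) = -1.
(-110/431) = -1, so 431 is inert.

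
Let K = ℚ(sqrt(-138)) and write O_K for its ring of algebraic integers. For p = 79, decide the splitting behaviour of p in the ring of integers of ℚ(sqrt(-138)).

-138 mod 4 = 2, hence disc K = 4·(-138) = -552 and O_K = ℤ[√-138].
Since gcd(79, -552) = 1 the prime 79 does not ramify.
Euler's criterion: (-138)^39 mod 79 = 1. Thus (-138|79) = 1.
Legendre symbol 1 ⇒ 79 is split.

split — (79) = 𝔭₁𝔭₂ with 𝔭₁ ≠ 𝔭₂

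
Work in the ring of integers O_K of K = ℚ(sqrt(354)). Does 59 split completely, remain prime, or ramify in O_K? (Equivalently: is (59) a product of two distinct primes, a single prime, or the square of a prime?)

d = 354 ≡ 2 (mod 4), so O_K = ℤ[√354] and disc(K) = 4d = 1416.
Ramification test: 59 | 1416. The prime 59 ramifies in K.

p ramifies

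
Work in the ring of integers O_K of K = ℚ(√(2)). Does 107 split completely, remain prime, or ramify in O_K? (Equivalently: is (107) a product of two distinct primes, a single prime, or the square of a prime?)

2 mod 4 = 2, hence disc K = 4·2 = 8 and O_K = ℤ[√2].
Since gcd(107, 8) = 1 the prime 107 does not ramify.
(2/107) = 2^53 mod 107 = 106, giving Legendre symbol -1.
d is a non-residue mod p, hence 107 remains inert in O_K.

inert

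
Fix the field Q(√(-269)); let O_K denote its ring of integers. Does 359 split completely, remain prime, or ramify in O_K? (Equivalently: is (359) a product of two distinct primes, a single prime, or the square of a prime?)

-269 mod 4 = 3, hence disc K = 4·(-269) = -1076 and O_K = ℤ[√-269].
Since gcd(359, -1076) = 1 the prime 359 does not ramify.
(-269/359) = 90^179 mod 359 = 1, giving Legendre symbol 1.
Legendre symbol 1 ⇒ 359 is split.

split — (359) = 𝔭₁𝔭₂ with 𝔭₁ ≠ 𝔭₂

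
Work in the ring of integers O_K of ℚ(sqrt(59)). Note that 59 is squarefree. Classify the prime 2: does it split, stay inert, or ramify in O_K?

d = 59 ≡ 3 (mod 4), so O_K = ℤ[√59] and disc(K) = 4d = 236.
2 divides disc(K) = 236, so 2 ramifies.

ramifies in O_K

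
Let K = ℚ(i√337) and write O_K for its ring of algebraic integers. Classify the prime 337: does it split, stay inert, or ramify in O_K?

ramifies in O_K

-337 mod 4 = 3, hence disc K = 4·(-337) = -1348 and O_K = ℤ[√-337].
337 divides disc(K) = -1348, so 337 ramifies.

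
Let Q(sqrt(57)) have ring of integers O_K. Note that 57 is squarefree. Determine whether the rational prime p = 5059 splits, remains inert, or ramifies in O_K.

split — (5059) = 𝔭₁𝔭₂ with 𝔭₁ ≠ 𝔭₂

Since 57 ≡ 1 mod 4, the ring of integers is ℤ[(1+√57)/2] with discriminant 57.
5059 ∤ 57, so 5059 is unramified.
Legendre symbol by Euler's criterion: (57/5059) ≡ 57^2529 ≡ 1 (mod 5059), i.e. (57/5059) = 1.
(57/5059) = 1, so 5059 splits.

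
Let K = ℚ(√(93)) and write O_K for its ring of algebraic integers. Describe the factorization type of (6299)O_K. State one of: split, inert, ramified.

d = 93 ≡ 1 (mod 4), so O_K = ℤ[(1+√93)/2] and disc(K) = d = 93.
Since gcd(6299, 93) = 1 the prime 6299 does not ramify.
Compute (93/6299) via Euler: 93^((6299-1)/2) mod 6299 = 1, so (93/6299) = 1.
d is a quadratic residue mod p, hence 6299 splits in O_K.

splits completely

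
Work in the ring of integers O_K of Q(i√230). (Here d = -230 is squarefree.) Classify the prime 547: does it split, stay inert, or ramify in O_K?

-230 mod 4 = 2, hence disc K = 4·(-230) = -920 and O_K = ℤ[√-230].
547 ∤ -920, so 547 is unramified.
(-230/547) = 317^273 mod 547 = 1, giving Legendre symbol 1.
(-230/547) = 1, so 547 splits.

split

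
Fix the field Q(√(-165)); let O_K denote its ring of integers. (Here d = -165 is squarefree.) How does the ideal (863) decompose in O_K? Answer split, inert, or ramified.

Since -165 ≢ 1 mod 4, the ring of integers is ℤ[√-165] with discriminant 4·(-165) = -660.
863 ∤ -660, so 863 is unramified.
Legendre symbol by Euler's criterion: (-165/863) ≡ (-165)^431 ≡ 862 (mod 863), i.e. (-165/863) = -1.
(-165/863) = -1, so 863 is inert.

inert — (863) stays prime in O_K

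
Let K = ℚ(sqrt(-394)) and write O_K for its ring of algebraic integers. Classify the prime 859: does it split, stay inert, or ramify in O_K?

-394 mod 4 = 2, hence disc K = 4·(-394) = -1576 and O_K = ℤ[√-394].
Since gcd(859, -1576) = 1 the prime 859 does not ramify.
Compute (-394/859) via Euler: 465^((859-1)/2) mod 859 = 858, so (-394/859) = -1.
Legendre symbol -1 ⇒ 859 is inert.

inert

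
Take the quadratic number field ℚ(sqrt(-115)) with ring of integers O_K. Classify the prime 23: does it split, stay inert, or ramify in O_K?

d = -115 ≡ 1 (mod 4), so O_K = ℤ[(1+√-115)/2] and disc(K) = d = -115.
23 divides disc(K) = -115, so 23 ramifies.

23 is ramified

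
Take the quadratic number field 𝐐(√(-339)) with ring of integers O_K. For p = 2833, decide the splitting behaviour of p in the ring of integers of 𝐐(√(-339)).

Since -339 ≡ 1 mod 4, the ring of integers is ℤ[(1+√-339)/2] with discriminant -339.
2833 ∤ -339, so 2833 is unramified.
Compute (-339/2833) via Euler: 2494^((2833-1)/2) mod 2833 = 1, so (-339/2833) = 1.
d is a quadratic residue mod p, hence 2833 splits in O_K.

p splits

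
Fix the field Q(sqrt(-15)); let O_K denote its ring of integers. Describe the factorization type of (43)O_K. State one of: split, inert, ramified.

remains prime (inert)

-15 mod 4 = 1, hence disc K = -15 and O_K = ℤ[(1+√-15)/2].
disc(K) = -15 is not divisible by 43; 43 is unramified.
Euler's criterion: (-15)^21 mod 43 = 42. Thus (-15|43) = -1.
Legendre symbol -1 ⇒ 43 is inert.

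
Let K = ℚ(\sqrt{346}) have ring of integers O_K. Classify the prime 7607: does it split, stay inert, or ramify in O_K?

Since 346 ≢ 1 mod 4, the ring of integers is ℤ[√346] with discriminant 4·346 = 1384.
disc(K) = 1384 is not divisible by 7607; 7607 is unramified.
Compute (346/7607) via Euler: 346^((7607-1)/2) mod 7607 = 7606, so (346/7607) = -1.
(346/7607) = -1, so 7607 is inert.

inert — (7607) stays prime in O_K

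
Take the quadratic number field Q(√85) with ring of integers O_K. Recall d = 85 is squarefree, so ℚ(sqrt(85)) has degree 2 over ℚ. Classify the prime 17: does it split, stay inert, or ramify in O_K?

d = 85 ≡ 1 (mod 4), so O_K = ℤ[(1+√85)/2] and disc(K) = d = 85.
Ramification test: 17 | 85. The prime 17 ramifies in K.

ramified — (17) = 𝔭²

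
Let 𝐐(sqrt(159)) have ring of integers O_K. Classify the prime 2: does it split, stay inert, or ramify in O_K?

Since 159 ≢ 1 mod 4, the ring of integers is ℤ[√159] with discriminant 4·159 = 636.
2 divides disc(K) = 636, so 2 ramifies.

ramified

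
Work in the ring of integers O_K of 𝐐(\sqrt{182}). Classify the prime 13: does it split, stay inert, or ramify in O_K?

182 mod 4 = 2, hence disc K = 4·182 = 728 and O_K = ℤ[√182].
Ramification test: 13 | 728. The prime 13 ramifies in K.

ramified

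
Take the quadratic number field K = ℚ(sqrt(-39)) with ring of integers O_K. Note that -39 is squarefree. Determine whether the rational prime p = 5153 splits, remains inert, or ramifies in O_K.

splits completely

d = -39 ≡ 1 (mod 4), so O_K = ℤ[(1+√-39)/2] and disc(K) = d = -39.
Since gcd(5153, -39) = 1 the prime 5153 does not ramify.
Euler's criterion: (-39)^2576 mod 5153 = 1. Thus (-39|5153) = 1.
d is a quadratic residue mod p, hence 5153 splits in O_K.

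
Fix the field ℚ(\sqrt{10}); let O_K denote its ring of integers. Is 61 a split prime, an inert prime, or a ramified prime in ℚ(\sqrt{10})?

Since 10 ≢ 1 mod 4, the ring of integers is ℤ[√10] with discriminant 4·10 = 40.
Since gcd(61, 40) = 1 the prime 61 does not ramify.
(10/61) = 10^30 mod 61 = 60, giving Legendre symbol -1.
(10/61) = -1, so 61 is inert.

inert — (61) stays prime in O_K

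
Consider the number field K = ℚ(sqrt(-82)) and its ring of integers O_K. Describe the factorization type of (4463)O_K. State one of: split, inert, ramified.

split — (4463) = 𝔭₁𝔭₂ with 𝔭₁ ≠ 𝔭₂

Since -82 ≢ 1 mod 4, the ring of integers is ℤ[√-82] with discriminant 4·(-82) = -328.
disc(K) = -328 is not divisible by 4463; 4463 is unramified.
(-82/4463) = 4381^2231 mod 4463 = 1, giving Legendre symbol 1.
(-82/4463) = 1, so 4463 splits.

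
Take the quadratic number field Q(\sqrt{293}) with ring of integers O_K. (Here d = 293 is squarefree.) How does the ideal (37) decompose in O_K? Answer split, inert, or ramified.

293 mod 4 = 1, hence disc K = 293 and O_K = ℤ[(1+√293)/2].
Since gcd(37, 293) = 1 the prime 37 does not ramify.
Compute (293/37) via Euler: 34^((37-1)/2) mod 37 = 1, so (293/37) = 1.
(293/37) = 1, so 37 splits.

p splits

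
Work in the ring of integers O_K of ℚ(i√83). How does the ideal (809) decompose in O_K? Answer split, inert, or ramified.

-83 mod 4 = 1, hence disc K = -83 and O_K = ℤ[(1+√-83)/2].
809 ∤ -83, so 809 is unramified.
Euler's criterion: (-83)^404 mod 809 = 808. Thus (-83|809) = -1.
d is a non-residue mod p, hence 809 remains inert in O_K.

inert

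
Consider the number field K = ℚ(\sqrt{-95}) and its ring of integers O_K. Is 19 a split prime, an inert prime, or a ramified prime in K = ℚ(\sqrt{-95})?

-95 mod 4 = 1, hence disc K = -95 and O_K = ℤ[(1+√-95)/2].
19 divides disc(K) = -95, so 19 ramifies.

19 is ramified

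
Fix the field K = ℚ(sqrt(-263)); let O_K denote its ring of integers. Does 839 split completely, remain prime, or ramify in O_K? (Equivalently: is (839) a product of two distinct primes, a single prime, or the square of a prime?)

Since -263 ≡ 1 mod 4, the ring of integers is ℤ[(1+√-263)/2] with discriminant -263.
disc(K) = -263 is not divisible by 839; 839 is unramified.
Euler's criterion: (-263)^419 mod 839 = 1. Thus (-263|839) = 1.
Legendre symbol 1 ⇒ 839 is split.

split — (839) = 𝔭₁𝔭₂ with 𝔭₁ ≠ 𝔭₂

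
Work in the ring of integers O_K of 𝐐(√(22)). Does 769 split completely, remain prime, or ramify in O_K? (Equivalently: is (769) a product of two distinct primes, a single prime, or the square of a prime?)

22 mod 4 = 2, hence disc K = 4·22 = 88 and O_K = ℤ[√22].
disc(K) = 88 is not divisible by 769; 769 is unramified.
(22/769) = 22^384 mod 769 = 768, giving Legendre symbol -1.
d is a non-residue mod p, hence 769 remains inert in O_K.

p is inert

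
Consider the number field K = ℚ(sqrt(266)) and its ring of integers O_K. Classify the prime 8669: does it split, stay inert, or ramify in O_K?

266 mod 4 = 2, hence disc K = 4·266 = 1064 and O_K = ℤ[√266].
disc(K) = 1064 is not divisible by 8669; 8669 is unramified.
(266/8669) = 266^4334 mod 8669 = 1, giving Legendre symbol 1.
(266/8669) = 1, so 8669 splits.

split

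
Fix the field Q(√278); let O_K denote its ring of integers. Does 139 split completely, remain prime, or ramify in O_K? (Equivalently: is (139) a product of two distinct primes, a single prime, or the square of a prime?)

ramified — (139) = 𝔭²

278 mod 4 = 2, hence disc K = 4·278 = 1112 and O_K = ℤ[√278].
disc(K) = 1112 = 139·8, so p = 139 is ramified.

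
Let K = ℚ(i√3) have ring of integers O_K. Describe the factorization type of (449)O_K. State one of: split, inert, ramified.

p is inert

d = -3 ≡ 1 (mod 4), so O_K = ℤ[(1+√-3)/2] and disc(K) = d = -3.
disc(K) = -3 is not divisible by 449; 449 is unramified.
Euler's criterion: (-3)^224 mod 449 = 448. Thus (-3|449) = -1.
Legendre symbol -1 ⇒ 449 is inert.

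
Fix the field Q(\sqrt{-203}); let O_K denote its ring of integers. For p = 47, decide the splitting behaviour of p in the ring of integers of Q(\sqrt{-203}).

Since -203 ≡ 1 mod 4, the ring of integers is ℤ[(1+√-203)/2] with discriminant -203.
Since gcd(47, -203) = 1 the prime 47 does not ramify.
Euler's criterion: (-203)^23 mod 47 = 1. Thus (-203|47) = 1.
Legendre symbol 1 ⇒ 47 is split.

47 splits in O_K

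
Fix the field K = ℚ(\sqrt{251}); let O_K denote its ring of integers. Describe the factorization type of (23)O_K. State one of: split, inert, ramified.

inert

251 mod 4 = 3, hence disc K = 4·251 = 1004 and O_K = ℤ[√251].
disc(K) = 1004 is not divisible by 23; 23 is unramified.
Legendre symbol by Euler's criterion: (251/23) ≡ 251^11 ≡ 22 (mod 23), i.e. (251/23) = -1.
Legendre symbol -1 ⇒ 23 is inert.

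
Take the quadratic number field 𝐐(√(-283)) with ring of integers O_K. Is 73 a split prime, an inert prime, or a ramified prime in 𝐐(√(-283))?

d = -283 ≡ 1 (mod 4), so O_K = ℤ[(1+√-283)/2] and disc(K) = d = -283.
Since gcd(73, -283) = 1 the prime 73 does not ramify.
(-283/73) = 9^36 mod 73 = 1, giving Legendre symbol 1.
d is a quadratic residue mod p, hence 73 splits in O_K.

splits completely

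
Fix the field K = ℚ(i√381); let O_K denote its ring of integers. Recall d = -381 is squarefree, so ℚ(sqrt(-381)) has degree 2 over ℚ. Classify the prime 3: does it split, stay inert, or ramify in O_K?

p ramifies

-381 mod 4 = 3, hence disc K = 4·(-381) = -1524 and O_K = ℤ[√-381].
disc(K) = -1524 = 3·(-508), so p = 3 is ramified.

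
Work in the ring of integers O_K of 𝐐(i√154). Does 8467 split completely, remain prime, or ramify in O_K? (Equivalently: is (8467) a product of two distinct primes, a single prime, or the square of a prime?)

d = -154 ≡ 2 (mod 4), so O_K = ℤ[√-154] and disc(K) = 4d = -616.
8467 ∤ -616, so 8467 is unramified.
Euler's criterion: (-154)^4233 mod 8467 = 8466. Thus (-154|8467) = -1.
(-154/8467) = -1, so 8467 is inert.

inert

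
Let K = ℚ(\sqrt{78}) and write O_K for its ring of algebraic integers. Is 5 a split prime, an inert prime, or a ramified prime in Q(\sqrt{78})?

78 mod 4 = 2, hence disc K = 4·78 = 312 and O_K = ℤ[√78].
disc(K) = 312 is not divisible by 5; 5 is unramified.
Legendre symbol by Euler's criterion: (78/5) ≡ 78^2 ≡ 4 (mod 5), i.e. (78/5) = -1.
(78/5) = -1, so 5 is inert.

inert — (5) stays prime in O_K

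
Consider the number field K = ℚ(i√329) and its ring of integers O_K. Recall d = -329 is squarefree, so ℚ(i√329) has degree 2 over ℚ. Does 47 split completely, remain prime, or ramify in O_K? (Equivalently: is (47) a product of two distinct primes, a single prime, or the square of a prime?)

Since -329 ≢ 1 mod 4, the ring of integers is ℤ[√-329] with discriminant 4·(-329) = -1316.
Ramification test: 47 | -1316. The prime 47 ramifies in K.

47 is ramified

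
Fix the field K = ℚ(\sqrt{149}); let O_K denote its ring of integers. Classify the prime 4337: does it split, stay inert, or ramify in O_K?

149 mod 4 = 1, hence disc K = 149 and O_K = ℤ[(1+√149)/2].
4337 ∤ 149, so 4337 is unramified.
Legendre symbol by Euler's criterion: (149/4337) ≡ 149^2168 ≡ 1 (mod 4337), i.e. (149/4337) = 1.
d is a quadratic residue mod p, hence 4337 splits in O_K.

4337 splits in O_K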